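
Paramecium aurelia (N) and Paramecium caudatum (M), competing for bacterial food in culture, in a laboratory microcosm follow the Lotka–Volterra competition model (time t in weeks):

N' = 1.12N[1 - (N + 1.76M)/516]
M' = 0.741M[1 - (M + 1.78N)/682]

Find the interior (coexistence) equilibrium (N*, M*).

Setting both brackets to zero gives the nullclines N + 1.76M = 516 and 1.78N + M = 682.
Substituting M = 682 - 1.78N into the first: N(1 - 1.76·1.78) = 516 - 1.76·682.
So N* = -684/-2.13 = 321, and then M* = 682 - 1.78·321 = 111.

N* ≈ 321, M* ≈ 111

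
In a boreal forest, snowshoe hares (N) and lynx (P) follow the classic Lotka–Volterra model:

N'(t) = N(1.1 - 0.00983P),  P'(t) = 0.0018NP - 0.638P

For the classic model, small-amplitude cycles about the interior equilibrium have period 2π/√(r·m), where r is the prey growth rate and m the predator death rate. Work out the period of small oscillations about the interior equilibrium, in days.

Here r = 1.1 and m = 0.638, so r·m = 0.702.
ω = √0.702 = 0.838 per day, hence T = 2π/ω ≈ 7.5 days.

T ≈ 7.5 days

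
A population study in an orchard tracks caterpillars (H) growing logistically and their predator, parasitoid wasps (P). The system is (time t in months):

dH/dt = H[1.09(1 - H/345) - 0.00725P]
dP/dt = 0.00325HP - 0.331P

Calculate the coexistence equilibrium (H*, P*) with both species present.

H* ≈ 102, P* ≈ 106

From dP/dt = 0 with P > 0: 0.00325H* = 0.331, so H* = 102.
Substitute into dH/dt = 0: 1.09(1 - 102/345) = 0.00725P*.
The bracket is 0.705, giving P* = 0.768/0.00725 = 106.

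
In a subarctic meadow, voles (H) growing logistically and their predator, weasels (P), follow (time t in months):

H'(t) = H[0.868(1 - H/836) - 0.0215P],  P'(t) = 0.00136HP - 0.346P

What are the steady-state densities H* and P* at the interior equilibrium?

H* ≈ 254, P* ≈ 28.1

From dP/dt = 0 with P > 0: 0.00136H* = 0.346, so H* = 254.
Substitute into dH/dt = 0: 0.868(1 - 254/836) = 0.0215P*.
The bracket is 0.696, giving P* = 0.604/0.0215 = 28.1.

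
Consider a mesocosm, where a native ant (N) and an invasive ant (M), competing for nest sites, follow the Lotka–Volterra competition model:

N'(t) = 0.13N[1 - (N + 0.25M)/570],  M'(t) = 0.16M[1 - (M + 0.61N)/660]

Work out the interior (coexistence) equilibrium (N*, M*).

N* ≈ 478, M* ≈ 368

Setting both brackets to zero gives the nullclines N + 0.25M = 570 and 0.61N + M = 660.
Substituting M = 660 - 0.61N into the first: N(1 - 0.25·0.61) = 570 - 0.25·660.
So N* = 405/0.848 = 478, and then M* = 660 - 0.61·478 = 368.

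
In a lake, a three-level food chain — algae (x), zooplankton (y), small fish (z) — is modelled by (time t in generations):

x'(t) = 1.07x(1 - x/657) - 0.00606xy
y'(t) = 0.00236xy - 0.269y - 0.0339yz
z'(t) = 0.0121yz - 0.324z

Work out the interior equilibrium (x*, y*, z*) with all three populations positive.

x* ≈ 557, y* ≈ 26.8, z* ≈ 30.9

From dz/dt = 0: 0.0121y* = 0.324, so y* = 26.8.
From dx/dt = 0: 1.07(1 - x*/657) = 0.00606·26.8, giving x* = 657·(1 - 0.152) = 557.
From dy/dt = 0: 0.00236·557 - 0.269 = 0.0339z*, so z* = 1.05/0.0339 = 30.9.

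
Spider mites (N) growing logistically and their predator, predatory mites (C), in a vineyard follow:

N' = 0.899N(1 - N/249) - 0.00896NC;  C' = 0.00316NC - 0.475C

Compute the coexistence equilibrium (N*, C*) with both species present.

N* ≈ 150, C* ≈ 39.8

From dC/dt = 0 with C > 0: 0.00316N* = 0.475, so N* = 150.
Substitute into dN/dt = 0: 0.899(1 - 150/249) = 0.00896C*.
The bracket is 0.396, giving C* = 0.356/0.00896 = 39.8.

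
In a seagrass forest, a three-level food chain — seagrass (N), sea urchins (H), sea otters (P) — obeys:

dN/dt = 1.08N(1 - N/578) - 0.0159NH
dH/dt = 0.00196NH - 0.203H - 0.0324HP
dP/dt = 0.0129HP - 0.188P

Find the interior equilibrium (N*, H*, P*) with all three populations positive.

From dP/dt = 0: 0.0129H* = 0.188, so H* = 14.6.
From dN/dt = 0: 1.08(1 - N*/578) = 0.0159·14.6, giving N* = 578·(1 - 0.215) = 454.
From dH/dt = 0: 0.00196·454 - 0.203 = 0.0324P*, so P* = 0.687/0.0324 = 21.2.

N* ≈ 454, H* ≈ 14.6, P* ≈ 21.2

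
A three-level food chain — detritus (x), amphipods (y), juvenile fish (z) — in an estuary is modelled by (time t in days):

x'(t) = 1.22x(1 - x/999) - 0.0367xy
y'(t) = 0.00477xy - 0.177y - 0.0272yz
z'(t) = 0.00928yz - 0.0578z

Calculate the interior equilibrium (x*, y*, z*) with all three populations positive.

x* ≈ 812, y* ≈ 6.23, z* ≈ 136

From dz/dt = 0: 0.00928y* = 0.0578, so y* = 6.23.
From dx/dt = 0: 1.22(1 - x*/999) = 0.0367·6.23, giving x* = 999·(1 - 0.187) = 812.
From dy/dt = 0: 0.00477·812 - 0.177 = 0.0272z*, so z* = 3.7/0.0272 = 136.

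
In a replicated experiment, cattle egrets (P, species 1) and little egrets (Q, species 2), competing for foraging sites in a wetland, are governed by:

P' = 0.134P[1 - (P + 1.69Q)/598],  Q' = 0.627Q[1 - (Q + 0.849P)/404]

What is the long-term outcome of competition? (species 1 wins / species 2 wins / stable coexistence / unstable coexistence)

unstable coexistence (outcome depends on initial conditions)

Compare the nullcline intercepts: K1/α12 = 598/1.69 = 354 < K2 = 404; K2/α21 = 404/0.849 = 476 < K1 = 598.
Since both are reversed, neither can invade when rare; the interior point is a saddle.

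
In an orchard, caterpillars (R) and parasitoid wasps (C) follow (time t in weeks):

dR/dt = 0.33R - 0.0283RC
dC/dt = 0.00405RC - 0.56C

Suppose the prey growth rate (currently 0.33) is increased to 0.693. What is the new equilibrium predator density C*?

C* ≈ 24.5

At the interior fixed point, setting dR/dt = 0 with R > 0 fixes C* = (prey growth rate)/(RC coefficient) — independent of the other coefficients.
With the change, C* = 0.693/0.0283 = 24.5; it rises from 11.7.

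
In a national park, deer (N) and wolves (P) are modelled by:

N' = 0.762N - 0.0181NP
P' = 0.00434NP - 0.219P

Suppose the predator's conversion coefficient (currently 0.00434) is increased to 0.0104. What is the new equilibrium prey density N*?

At the interior fixed point, setting dP/dt = 0 with P > 0 fixes N* = (predator death rate)/(NP coefficient) — independent of the other coefficients.
With the change, N* = 0.219/0.0104 = 21.1; it falls from 50.5.

N* ≈ 21.1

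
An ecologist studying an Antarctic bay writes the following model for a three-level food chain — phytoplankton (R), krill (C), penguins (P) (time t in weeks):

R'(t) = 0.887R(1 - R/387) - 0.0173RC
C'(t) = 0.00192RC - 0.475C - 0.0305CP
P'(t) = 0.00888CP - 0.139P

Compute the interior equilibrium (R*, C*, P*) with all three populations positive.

R* ≈ 269, C* ≈ 15.7, P* ≈ 1.35

From dP/dt = 0: 0.00888C* = 0.139, so C* = 15.7.
From dR/dt = 0: 0.887(1 - R*/387) = 0.0173·15.7, giving R* = 387·(1 - 0.305) = 269.
From dC/dt = 0: 0.00192·269 - 0.475 = 0.0305P*, so P* = 0.0412/0.0305 = 1.35.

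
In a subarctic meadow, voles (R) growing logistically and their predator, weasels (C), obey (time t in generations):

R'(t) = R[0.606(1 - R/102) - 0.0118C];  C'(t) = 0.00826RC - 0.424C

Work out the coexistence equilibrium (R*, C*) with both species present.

From dC/dt = 0 with C > 0: 0.00826R* = 0.424, so R* = 51.3.
Substitute into dR/dt = 0: 0.606(1 - 51.3/102) = 0.0118C*.
The bracket is 0.497, giving C* = 0.301/0.0118 = 25.5.

R* ≈ 51.3, C* ≈ 25.5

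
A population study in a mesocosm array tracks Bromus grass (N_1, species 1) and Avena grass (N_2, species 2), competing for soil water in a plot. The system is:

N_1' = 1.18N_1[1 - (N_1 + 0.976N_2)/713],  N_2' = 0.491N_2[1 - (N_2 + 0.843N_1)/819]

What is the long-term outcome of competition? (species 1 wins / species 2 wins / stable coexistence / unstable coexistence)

species 2 excludes species 1

Compare the nullcline intercepts: K1/α12 = 713/0.976 = 731 < K2 = 819; K2/α21 = 819/0.843 = 972 > K1 = 713.
Since the inequalities point opposite ways, species 2 can invade but species 1 cannot.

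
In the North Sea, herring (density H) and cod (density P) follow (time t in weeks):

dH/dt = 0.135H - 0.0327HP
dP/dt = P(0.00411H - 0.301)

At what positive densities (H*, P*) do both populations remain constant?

H* ≈ 73.2, P* ≈ 4.13

Set dP/dt = 0 with P > 0: 0.00411H - 0.301 = 0, so H* = 0.301/0.00411 = 73.2.
Set dH/dt = 0 with H > 0: 0.135 - 0.0327P = 0, so P* = 0.135/0.0327 = 4.13.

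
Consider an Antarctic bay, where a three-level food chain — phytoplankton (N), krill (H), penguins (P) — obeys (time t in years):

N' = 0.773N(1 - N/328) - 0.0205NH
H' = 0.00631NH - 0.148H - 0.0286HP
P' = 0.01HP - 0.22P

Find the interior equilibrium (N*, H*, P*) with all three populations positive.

From dP/dt = 0: 0.01H* = 0.22, so H* = 22.
From dN/dt = 0: 0.773(1 - N*/328) = 0.0205·22, giving N* = 328·(1 - 0.583) = 137.
From dH/dt = 0: 0.00631·137 - 0.148 = 0.0286P*, so P* = 0.714/0.0286 = 25.

N* ≈ 137, H* ≈ 22, P* ≈ 25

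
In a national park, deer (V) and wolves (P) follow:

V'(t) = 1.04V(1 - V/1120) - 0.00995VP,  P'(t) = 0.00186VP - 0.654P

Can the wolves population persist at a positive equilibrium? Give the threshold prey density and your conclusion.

The predator equation gives dP/dt > 0 only when V > 0.654/0.00186 = 352.
Without the predator, V → K = 1120. Since 1120 > 352, the predator can invade and persist.

Threshold V = 352; K > 352, so yes, the predator persists.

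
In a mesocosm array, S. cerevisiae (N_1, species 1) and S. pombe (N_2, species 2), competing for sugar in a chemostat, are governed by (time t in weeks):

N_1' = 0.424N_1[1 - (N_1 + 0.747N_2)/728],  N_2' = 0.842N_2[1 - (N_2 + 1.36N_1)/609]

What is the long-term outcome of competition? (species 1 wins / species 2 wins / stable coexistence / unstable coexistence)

species 1 excludes species 2

Compare the nullcline intercepts: K1/α12 = 728/0.747 = 975 > K2 = 609; K2/α21 = 609/1.36 = 448 < K1 = 728.
Since the inequalities point opposite ways, species 1 can invade but species 2 cannot.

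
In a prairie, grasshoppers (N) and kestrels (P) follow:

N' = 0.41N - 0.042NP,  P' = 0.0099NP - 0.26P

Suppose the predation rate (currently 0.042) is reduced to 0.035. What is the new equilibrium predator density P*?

At the interior fixed point, setting dN/dt = 0 with N > 0 fixes P* = (prey growth rate)/(NP coefficient) — independent of the other coefficients.
With the change, P* = 0.41/0.035 = 11.7; it rises from 9.76.

P* ≈ 11.7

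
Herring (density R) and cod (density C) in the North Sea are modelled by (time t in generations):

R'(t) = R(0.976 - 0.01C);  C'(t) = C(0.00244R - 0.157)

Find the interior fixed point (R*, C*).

Set dC/dt = 0 with C > 0: 0.00244R - 0.157 = 0, so R* = 0.157/0.00244 = 64.3.
Set dR/dt = 0 with R > 0: 0.976 - 0.01C = 0, so C* = 0.976/0.01 = 97.6.

R* ≈ 64.3, C* ≈ 97.6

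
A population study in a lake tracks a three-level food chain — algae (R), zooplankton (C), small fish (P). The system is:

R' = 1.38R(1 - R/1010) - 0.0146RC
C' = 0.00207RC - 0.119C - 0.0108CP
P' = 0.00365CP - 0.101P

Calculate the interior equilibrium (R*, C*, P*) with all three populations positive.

From dP/dt = 0: 0.00365C* = 0.101, so C* = 27.7.
From dR/dt = 0: 1.38(1 - R*/1010) = 0.0146·27.7, giving R* = 1010·(1 - 0.293) = 714.
From dC/dt = 0: 0.00207·714 - 0.119 = 0.0108P*, so P* = 1.36/0.0108 = 126.

R* ≈ 714, C* ≈ 27.7, P* ≈ 126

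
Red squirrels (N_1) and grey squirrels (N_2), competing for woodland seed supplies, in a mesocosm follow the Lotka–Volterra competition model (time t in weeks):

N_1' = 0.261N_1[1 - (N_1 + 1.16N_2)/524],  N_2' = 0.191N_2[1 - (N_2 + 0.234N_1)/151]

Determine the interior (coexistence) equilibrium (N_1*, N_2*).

Setting both brackets to zero gives the nullclines N_1 + 1.16N_2 = 524 and 0.234N_1 + N_2 = 151.
Substituting N_2 = 151 - 0.234N_1 into the first: N_1(1 - 1.16·0.234) = 524 - 1.16·151.
So N_1* = 349/0.729 = 479, and then N_2* = 151 - 0.234·479 = 39.

N_1* ≈ 479, N_2* ≈ 39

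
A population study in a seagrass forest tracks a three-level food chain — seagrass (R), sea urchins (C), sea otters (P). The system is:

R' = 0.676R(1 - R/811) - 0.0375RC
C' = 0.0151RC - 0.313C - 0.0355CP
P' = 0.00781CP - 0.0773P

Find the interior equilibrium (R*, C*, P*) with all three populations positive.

From dP/dt = 0: 0.00781C* = 0.0773, so C* = 9.9.
From dR/dt = 0: 0.676(1 - R*/811) = 0.0375·9.9, giving R* = 811·(1 - 0.549) = 366.
From dC/dt = 0: 0.0151·366 - 0.313 = 0.0355P*, so P* = 5.21/0.0355 = 147.

R* ≈ 366, C* ≈ 9.9, P* ≈ 147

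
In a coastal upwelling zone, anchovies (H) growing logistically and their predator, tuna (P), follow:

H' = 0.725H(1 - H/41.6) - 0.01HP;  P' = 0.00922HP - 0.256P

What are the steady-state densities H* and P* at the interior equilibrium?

From dP/dt = 0 with P > 0: 0.00922H* = 0.256, so H* = 27.8.
Substitute into dH/dt = 0: 0.725(1 - 27.8/41.6) = 0.01P*.
The bracket is 0.333, giving P* = 0.241/0.01 = 24.1.

H* ≈ 27.8, P* ≈ 24.1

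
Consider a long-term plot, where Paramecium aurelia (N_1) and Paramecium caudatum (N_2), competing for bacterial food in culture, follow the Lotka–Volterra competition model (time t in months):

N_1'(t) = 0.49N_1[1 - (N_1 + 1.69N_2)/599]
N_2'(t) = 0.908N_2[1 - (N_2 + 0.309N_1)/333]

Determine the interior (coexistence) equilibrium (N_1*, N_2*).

Setting both brackets to zero gives the nullclines N_1 + 1.69N_2 = 599 and 0.309N_1 + N_2 = 333.
Substituting N_2 = 333 - 0.309N_1 into the first: N_1(1 - 1.69·0.309) = 599 - 1.69·333.
So N_1* = 36.2/0.478 = 75.8, and then N_2* = 333 - 0.309·75.8 = 310.

N_1* ≈ 75.8, N_2* ≈ 310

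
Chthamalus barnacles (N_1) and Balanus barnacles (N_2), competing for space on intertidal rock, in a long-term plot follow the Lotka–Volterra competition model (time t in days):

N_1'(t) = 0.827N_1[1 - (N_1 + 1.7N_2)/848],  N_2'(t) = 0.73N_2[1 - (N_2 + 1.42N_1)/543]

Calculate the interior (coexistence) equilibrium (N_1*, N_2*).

N_1* ≈ 53.1, N_2* ≈ 468

Setting both brackets to zero gives the nullclines N_1 + 1.7N_2 = 848 and 1.42N_1 + N_2 = 543.
Substituting N_2 = 543 - 1.42N_1 into the first: N_1(1 - 1.7·1.42) = 848 - 1.7·543.
So N_1* = -75.1/-1.41 = 53.1, and then N_2* = 543 - 1.42·53.1 = 468.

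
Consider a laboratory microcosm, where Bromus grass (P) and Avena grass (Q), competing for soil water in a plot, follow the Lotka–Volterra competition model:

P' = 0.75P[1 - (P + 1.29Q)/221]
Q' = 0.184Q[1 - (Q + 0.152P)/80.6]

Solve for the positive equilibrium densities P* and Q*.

Setting both brackets to zero gives the nullclines P + 1.29Q = 221 and 0.152P + Q = 80.6.
Substituting Q = 80.6 - 0.152P into the first: P(1 - 1.29·0.152) = 221 - 1.29·80.6.
So P* = 117/0.804 = 146, and then Q* = 80.6 - 0.152·146 = 58.5.

P* ≈ 146, Q* ≈ 58.5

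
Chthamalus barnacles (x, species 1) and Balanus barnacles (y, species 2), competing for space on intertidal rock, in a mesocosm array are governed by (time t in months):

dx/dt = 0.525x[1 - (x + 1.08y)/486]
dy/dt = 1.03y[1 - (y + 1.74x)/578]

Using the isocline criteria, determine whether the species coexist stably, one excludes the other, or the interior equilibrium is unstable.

unstable coexistence (outcome depends on initial conditions)

Compare the nullcline intercepts: K1/α12 = 486/1.08 = 450 < K2 = 578; K2/α21 = 578/1.74 = 332 < K1 = 486.
Since both are reversed, neither can invade when rare; the interior point is a saddle.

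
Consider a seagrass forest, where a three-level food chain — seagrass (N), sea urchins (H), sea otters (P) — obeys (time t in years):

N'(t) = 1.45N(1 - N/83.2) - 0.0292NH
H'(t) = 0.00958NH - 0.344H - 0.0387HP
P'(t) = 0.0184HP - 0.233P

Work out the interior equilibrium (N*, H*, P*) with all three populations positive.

From dP/dt = 0: 0.0184H* = 0.233, so H* = 12.7.
From dN/dt = 0: 1.45(1 - N*/83.2) = 0.0292·12.7, giving N* = 83.2·(1 - 0.255) = 62.
From dH/dt = 0: 0.00958·62 - 0.344 = 0.0387P*, so P* = 0.25/0.0387 = 6.45.

N* ≈ 62, H* ≈ 12.7, P* ≈ 6.45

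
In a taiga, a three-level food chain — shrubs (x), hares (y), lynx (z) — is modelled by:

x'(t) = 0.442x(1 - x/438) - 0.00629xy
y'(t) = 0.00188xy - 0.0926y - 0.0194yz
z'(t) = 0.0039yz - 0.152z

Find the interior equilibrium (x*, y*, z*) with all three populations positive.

x* ≈ 195, y* ≈ 39, z* ≈ 14.1

From dz/dt = 0: 0.0039y* = 0.152, so y* = 39.
From dx/dt = 0: 0.442(1 - x*/438) = 0.00629·39, giving x* = 438·(1 - 0.555) = 195.
From dy/dt = 0: 0.00188·195 - 0.0926 = 0.0194z*, so z* = 0.274/0.0194 = 14.1.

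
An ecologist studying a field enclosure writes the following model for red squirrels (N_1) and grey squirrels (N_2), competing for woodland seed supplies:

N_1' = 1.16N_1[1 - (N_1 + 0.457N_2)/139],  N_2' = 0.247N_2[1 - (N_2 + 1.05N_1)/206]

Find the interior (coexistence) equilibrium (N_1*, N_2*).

Setting both brackets to zero gives the nullclines N_1 + 0.457N_2 = 139 and 1.05N_1 + N_2 = 206.
Substituting N_2 = 206 - 1.05N_1 into the first: N_1(1 - 0.457·1.05) = 139 - 0.457·206.
So N_1* = 44.9/0.52 = 86.2, and then N_2* = 206 - 1.05·86.2 = 115.

N_1* ≈ 86.2, N_2* ≈ 115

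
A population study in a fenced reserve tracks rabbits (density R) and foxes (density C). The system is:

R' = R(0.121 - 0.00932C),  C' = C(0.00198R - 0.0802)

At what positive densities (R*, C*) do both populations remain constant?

R* ≈ 40.5, C* ≈ 13

Set dC/dt = 0 with C > 0: 0.00198R - 0.0802 = 0, so R* = 0.0802/0.00198 = 40.5.
Set dR/dt = 0 with R > 0: 0.121 - 0.00932C = 0, so C* = 0.121/0.00932 = 13.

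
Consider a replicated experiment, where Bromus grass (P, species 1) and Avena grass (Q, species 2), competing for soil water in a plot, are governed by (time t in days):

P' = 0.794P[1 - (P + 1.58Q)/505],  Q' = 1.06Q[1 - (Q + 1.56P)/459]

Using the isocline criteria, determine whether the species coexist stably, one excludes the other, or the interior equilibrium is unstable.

unstable coexistence (outcome depends on initial conditions)

Compare the nullcline intercepts: K1/α12 = 505/1.58 = 320 < K2 = 459; K2/α21 = 459/1.56 = 294 < K1 = 505.
Since both are reversed, neither can invade when rare; the interior point is a saddle.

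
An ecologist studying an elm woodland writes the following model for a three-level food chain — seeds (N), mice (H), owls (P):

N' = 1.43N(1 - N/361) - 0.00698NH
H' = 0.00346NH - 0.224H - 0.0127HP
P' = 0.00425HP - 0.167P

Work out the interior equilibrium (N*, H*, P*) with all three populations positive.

From dP/dt = 0: 0.00425H* = 0.167, so H* = 39.3.
From dN/dt = 0: 1.43(1 - N*/361) = 0.00698·39.3, giving N* = 361·(1 - 0.192) = 292.
From dH/dt = 0: 0.00346·292 - 0.224 = 0.0127P*, so P* = 0.785/0.0127 = 61.8.

N* ≈ 292, H* ≈ 39.3, P* ≈ 61.8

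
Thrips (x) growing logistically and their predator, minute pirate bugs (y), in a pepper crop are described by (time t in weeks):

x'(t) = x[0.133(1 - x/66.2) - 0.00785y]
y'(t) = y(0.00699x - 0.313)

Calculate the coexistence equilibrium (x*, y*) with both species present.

From dy/dt = 0 with y > 0: 0.00699x* = 0.313, so x* = 44.8.
Substitute into dx/dt = 0: 0.133(1 - 44.8/66.2) = 0.00785y*.
The bracket is 0.324, giving y* = 0.043/0.00785 = 5.48.

x* ≈ 44.8, y* ≈ 5.48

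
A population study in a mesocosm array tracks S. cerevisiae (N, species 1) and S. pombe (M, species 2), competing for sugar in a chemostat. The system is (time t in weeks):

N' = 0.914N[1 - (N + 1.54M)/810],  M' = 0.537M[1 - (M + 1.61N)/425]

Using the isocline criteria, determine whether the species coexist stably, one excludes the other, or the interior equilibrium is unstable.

Compare the nullcline intercepts: K1/α12 = 810/1.54 = 526 > K2 = 425; K2/α21 = 425/1.61 = 264 < K1 = 810.
Since the inequalities point opposite ways, species 1 can invade but species 2 cannot.

species 1 excludes species 2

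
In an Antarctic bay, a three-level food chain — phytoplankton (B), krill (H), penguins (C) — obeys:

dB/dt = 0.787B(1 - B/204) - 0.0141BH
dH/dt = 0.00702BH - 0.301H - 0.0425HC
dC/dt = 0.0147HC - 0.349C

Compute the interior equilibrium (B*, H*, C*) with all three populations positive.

From dC/dt = 0: 0.0147H* = 0.349, so H* = 23.7.
From dB/dt = 0: 0.787(1 - B*/204) = 0.0141·23.7, giving B* = 204·(1 - 0.425) = 117.
From dH/dt = 0: 0.00702·117 - 0.301 = 0.0425C*, so C* = 0.522/0.0425 = 12.3.

B* ≈ 117, H* ≈ 23.7, C* ≈ 12.3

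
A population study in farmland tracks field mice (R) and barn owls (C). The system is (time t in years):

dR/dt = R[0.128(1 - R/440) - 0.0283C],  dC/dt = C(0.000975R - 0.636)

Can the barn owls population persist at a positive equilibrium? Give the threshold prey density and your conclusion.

Threshold R = 652; K < 652, so no, the predator goes extinct.

The predator equation gives dC/dt > 0 only when R > 0.636/0.000975 = 652.
Without the predator, R → K = 440. Since 440 < 652, the predator cannot invade.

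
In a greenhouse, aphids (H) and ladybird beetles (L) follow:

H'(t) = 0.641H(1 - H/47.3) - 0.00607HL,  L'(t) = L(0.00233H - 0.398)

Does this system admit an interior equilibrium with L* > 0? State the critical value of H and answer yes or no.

The predator equation gives dL/dt > 0 only when H > 0.398/0.00233 = 171.
Without the predator, H → K = 47.3. Since 47.3 < 171, the predator cannot invade.

Threshold H = 171; K < 171, so no, the predator goes extinct.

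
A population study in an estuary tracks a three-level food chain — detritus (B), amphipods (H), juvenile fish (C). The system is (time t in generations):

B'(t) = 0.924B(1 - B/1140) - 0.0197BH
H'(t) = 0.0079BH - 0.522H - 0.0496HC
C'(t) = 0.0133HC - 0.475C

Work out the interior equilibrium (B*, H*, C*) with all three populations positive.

B* ≈ 272, H* ≈ 35.7, C* ≈ 32.8

From dC/dt = 0: 0.0133H* = 0.475, so H* = 35.7.
From dB/dt = 0: 0.924(1 - B*/1140) = 0.0197·35.7, giving B* = 1140·(1 - 0.761) = 272.
From dH/dt = 0: 0.0079·272 - 0.522 = 0.0496C*, so C* = 1.63/0.0496 = 32.8.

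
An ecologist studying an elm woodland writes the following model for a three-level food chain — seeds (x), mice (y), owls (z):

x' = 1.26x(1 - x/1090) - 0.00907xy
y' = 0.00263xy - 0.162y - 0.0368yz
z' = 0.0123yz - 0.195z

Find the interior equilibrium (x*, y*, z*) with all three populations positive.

From dz/dt = 0: 0.0123y* = 0.195, so y* = 15.9.
From dx/dt = 0: 1.26(1 - x*/1090) = 0.00907·15.9, giving x* = 1090·(1 - 0.114) = 966.
From dy/dt = 0: 0.00263·966 - 0.162 = 0.0368z*, so z* = 2.38/0.0368 = 64.6.

x* ≈ 966, y* ≈ 15.9, z* ≈ 64.6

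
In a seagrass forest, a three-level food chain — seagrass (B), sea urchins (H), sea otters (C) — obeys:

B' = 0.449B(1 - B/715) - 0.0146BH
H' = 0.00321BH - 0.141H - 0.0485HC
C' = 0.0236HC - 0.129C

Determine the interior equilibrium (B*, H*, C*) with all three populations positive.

B* ≈ 588, H* ≈ 5.47, C* ≈ 36

From dC/dt = 0: 0.0236H* = 0.129, so H* = 5.47.
From dB/dt = 0: 0.449(1 - B*/715) = 0.0146·5.47, giving B* = 715·(1 - 0.178) = 588.
From dH/dt = 0: 0.00321·588 - 0.141 = 0.0485C*, so C* = 1.75/0.0485 = 36.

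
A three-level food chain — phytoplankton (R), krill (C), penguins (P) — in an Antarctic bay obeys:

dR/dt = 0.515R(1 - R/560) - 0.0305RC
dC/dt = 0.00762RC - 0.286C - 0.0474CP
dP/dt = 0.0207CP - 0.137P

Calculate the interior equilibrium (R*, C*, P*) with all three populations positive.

From dP/dt = 0: 0.0207C* = 0.137, so C* = 6.62.
From dR/dt = 0: 0.515(1 - R*/560) = 0.0305·6.62, giving R* = 560·(1 - 0.392) = 341.
From dC/dt = 0: 0.00762·341 - 0.286 = 0.0474P*, so P* = 2.31/0.0474 = 48.7.

R* ≈ 341, C* ≈ 6.62, P* ≈ 48.7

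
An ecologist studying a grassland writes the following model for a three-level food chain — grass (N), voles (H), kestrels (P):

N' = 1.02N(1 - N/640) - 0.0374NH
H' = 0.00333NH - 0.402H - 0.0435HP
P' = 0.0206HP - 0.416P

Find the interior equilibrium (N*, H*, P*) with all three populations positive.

From dP/dt = 0: 0.0206H* = 0.416, so H* = 20.2.
From dN/dt = 0: 1.02(1 - N*/640) = 0.0374·20.2, giving N* = 640·(1 - 0.74) = 166.
From dH/dt = 0: 0.00333·166 - 0.402 = 0.0435P*, so P* = 0.151/0.0435 = 3.47.

N* ≈ 166, H* ≈ 20.2, P* ≈ 3.47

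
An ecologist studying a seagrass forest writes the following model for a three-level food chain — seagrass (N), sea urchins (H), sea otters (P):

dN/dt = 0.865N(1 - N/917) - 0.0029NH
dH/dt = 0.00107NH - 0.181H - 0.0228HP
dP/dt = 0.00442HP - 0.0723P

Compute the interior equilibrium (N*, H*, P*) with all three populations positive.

From dP/dt = 0: 0.00442H* = 0.0723, so H* = 16.4.
From dN/dt = 0: 0.865(1 - N*/917) = 0.0029·16.4, giving N* = 917·(1 - 0.0548) = 867.
From dH/dt = 0: 0.00107·867 - 0.181 = 0.0228P*, so P* = 0.746/0.0228 = 32.7.

N* ≈ 867, H* ≈ 16.4, P* ≈ 32.7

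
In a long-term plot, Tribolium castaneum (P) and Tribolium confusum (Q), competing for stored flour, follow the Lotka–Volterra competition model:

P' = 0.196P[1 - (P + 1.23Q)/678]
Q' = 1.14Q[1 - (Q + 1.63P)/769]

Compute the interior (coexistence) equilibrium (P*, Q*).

Setting both brackets to zero gives the nullclines P + 1.23Q = 678 and 1.63P + Q = 769.
Substituting Q = 769 - 1.63P into the first: P(1 - 1.23·1.63) = 678 - 1.23·769.
So P* = -268/-1 = 267, and then Q* = 769 - 1.63·267 = 335.

P* ≈ 267, Q* ≈ 335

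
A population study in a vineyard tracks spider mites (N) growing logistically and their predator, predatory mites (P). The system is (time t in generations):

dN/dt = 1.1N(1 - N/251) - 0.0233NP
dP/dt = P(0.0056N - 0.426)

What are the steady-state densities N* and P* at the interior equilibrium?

From dP/dt = 0 with P > 0: 0.0056N* = 0.426, so N* = 76.1.
Substitute into dN/dt = 0: 1.1(1 - 76.1/251) = 0.0233P*.
The bracket is 0.697, giving P* = 0.767/0.0233 = 32.9.

N* ≈ 76.1, P* ≈ 32.9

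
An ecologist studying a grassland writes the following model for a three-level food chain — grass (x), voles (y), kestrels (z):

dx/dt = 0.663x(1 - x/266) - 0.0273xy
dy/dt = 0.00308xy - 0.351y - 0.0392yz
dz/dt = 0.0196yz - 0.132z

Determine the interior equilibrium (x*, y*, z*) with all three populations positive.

x* ≈ 192, y* ≈ 6.73, z* ≈ 6.15

From dz/dt = 0: 0.0196y* = 0.132, so y* = 6.73.
From dx/dt = 0: 0.663(1 - x*/266) = 0.0273·6.73, giving x* = 266·(1 - 0.277) = 192.
From dy/dt = 0: 0.00308·192 - 0.351 = 0.0392z*, so z* = 0.241/0.0392 = 6.15.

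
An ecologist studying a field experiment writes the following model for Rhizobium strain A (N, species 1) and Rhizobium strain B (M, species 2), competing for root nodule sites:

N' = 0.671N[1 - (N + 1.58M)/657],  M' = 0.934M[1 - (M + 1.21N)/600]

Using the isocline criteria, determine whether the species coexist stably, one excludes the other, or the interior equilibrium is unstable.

Compare the nullcline intercepts: K1/α12 = 657/1.58 = 416 < K2 = 600; K2/α21 = 600/1.21 = 496 < K1 = 657.
Since both are reversed, neither can invade when rare; the interior point is a saddle.

unstable coexistence (outcome depends on initial conditions)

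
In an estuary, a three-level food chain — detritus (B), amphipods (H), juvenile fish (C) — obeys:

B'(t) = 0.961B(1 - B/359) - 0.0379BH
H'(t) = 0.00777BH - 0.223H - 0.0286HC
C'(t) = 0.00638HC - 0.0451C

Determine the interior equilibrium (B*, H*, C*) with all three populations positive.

From dC/dt = 0: 0.00638H* = 0.0451, so H* = 7.07.
From dB/dt = 0: 0.961(1 - B*/359) = 0.0379·7.07, giving B* = 359·(1 - 0.279) = 259.
From dH/dt = 0: 0.00777·259 - 0.223 = 0.0286C*, so C* = 1.79/0.0286 = 62.5.

B* ≈ 259, H* ≈ 7.07, C* ≈ 62.5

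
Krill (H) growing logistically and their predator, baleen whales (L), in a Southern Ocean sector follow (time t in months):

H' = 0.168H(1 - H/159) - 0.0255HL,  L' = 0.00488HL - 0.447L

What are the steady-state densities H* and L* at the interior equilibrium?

H* ≈ 91.6, L* ≈ 2.79

From dL/dt = 0 with L > 0: 0.00488H* = 0.447, so H* = 91.6.
Substitute into dH/dt = 0: 0.168(1 - 91.6/159) = 0.0255L*.
The bracket is 0.424, giving L* = 0.0712/0.0255 = 2.79.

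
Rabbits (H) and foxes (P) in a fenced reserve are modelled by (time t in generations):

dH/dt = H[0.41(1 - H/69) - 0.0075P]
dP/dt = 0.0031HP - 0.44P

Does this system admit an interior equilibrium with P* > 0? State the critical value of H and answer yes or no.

Threshold H = 142; K < 142, so no, the predator goes extinct.

The predator equation gives dP/dt > 0 only when H > 0.44/0.0031 = 142.
Without the predator, H → K = 69. Since 69 < 142, the predator cannot invade.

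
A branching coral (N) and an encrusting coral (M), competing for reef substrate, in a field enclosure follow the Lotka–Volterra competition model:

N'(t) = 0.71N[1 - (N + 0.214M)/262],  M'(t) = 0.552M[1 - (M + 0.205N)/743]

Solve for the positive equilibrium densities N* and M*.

N* ≈ 108, M* ≈ 721

Setting both brackets to zero gives the nullclines N + 0.214M = 262 and 0.205N + M = 743.
Substituting M = 743 - 0.205N into the first: N(1 - 0.214·0.205) = 262 - 0.214·743.
So N* = 103/0.956 = 108, and then M* = 743 - 0.205·108 = 721.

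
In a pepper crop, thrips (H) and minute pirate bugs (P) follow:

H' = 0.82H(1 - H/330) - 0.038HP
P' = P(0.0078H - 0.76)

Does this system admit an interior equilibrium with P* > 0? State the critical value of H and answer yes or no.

Threshold H = 97.4; K > 97.4, so yes, the predator persists.

The predator equation gives dP/dt > 0 only when H > 0.76/0.0078 = 97.4.
Without the predator, H → K = 330. Since 330 > 97.4, the predator can invade and persist.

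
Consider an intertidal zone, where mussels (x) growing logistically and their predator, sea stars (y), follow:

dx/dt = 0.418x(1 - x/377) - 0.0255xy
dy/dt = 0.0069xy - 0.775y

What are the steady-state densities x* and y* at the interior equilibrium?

x* ≈ 112, y* ≈ 11.5

From dy/dt = 0 with y > 0: 0.0069x* = 0.775, so x* = 112.
Substitute into dx/dt = 0: 0.418(1 - 112/377) = 0.0255y*.
The bracket is 0.702, giving y* = 0.293/0.0255 = 11.5.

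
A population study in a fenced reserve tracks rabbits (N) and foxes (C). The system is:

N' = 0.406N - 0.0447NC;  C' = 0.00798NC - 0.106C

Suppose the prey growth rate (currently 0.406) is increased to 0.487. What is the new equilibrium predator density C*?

At the interior fixed point, setting dN/dt = 0 with N > 0 fixes C* = (prey growth rate)/(NC coefficient) — independent of the other coefficients.
With the change, C* = 0.487/0.0447 = 10.9; it rises from 9.08.

C* ≈ 10.9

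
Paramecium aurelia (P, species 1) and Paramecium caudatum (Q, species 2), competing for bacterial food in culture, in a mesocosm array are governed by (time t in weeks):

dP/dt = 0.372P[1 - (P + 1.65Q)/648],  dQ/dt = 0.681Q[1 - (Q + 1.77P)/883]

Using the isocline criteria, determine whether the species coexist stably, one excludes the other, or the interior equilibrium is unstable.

Compare the nullcline intercepts: K1/α12 = 648/1.65 = 393 < K2 = 883; K2/α21 = 883/1.77 = 499 < K1 = 648.
Since both are reversed, neither can invade when rare; the interior point is a saddle.

unstable coexistence (outcome depends on initial conditions)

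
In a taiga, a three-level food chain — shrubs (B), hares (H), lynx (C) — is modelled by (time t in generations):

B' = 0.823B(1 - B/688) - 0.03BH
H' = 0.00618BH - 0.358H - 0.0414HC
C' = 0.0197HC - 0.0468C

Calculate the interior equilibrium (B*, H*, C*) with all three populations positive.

B* ≈ 628, H* ≈ 2.38, C* ≈ 85.2

From dC/dt = 0: 0.0197H* = 0.0468, so H* = 2.38.
From dB/dt = 0: 0.823(1 - B*/688) = 0.03·2.38, giving B* = 688·(1 - 0.0866) = 628.
From dH/dt = 0: 0.00618·628 - 0.358 = 0.0414C*, so C* = 3.53/0.0414 = 85.2.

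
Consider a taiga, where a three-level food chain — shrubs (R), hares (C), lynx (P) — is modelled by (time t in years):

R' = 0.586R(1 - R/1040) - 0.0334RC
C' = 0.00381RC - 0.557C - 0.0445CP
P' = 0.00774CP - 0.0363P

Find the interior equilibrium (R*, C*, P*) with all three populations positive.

From dP/dt = 0: 0.00774C* = 0.0363, so C* = 4.69.
From dR/dt = 0: 0.586(1 - R*/1040) = 0.0334·4.69, giving R* = 1040·(1 - 0.267) = 762.
From dC/dt = 0: 0.00381·762 - 0.557 = 0.0445P*, so P* = 2.35/0.0445 = 52.7.

R* ≈ 762, C* ≈ 4.69, P* ≈ 52.7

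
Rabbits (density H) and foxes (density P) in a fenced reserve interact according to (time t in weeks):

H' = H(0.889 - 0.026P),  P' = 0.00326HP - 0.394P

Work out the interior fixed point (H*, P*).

Set dP/dt = 0 with P > 0: 0.00326H - 0.394 = 0, so H* = 0.394/0.00326 = 121.
Set dH/dt = 0 with H > 0: 0.889 - 0.026P = 0, so P* = 0.889/0.026 = 34.2.

H* ≈ 121, P* ≈ 34.2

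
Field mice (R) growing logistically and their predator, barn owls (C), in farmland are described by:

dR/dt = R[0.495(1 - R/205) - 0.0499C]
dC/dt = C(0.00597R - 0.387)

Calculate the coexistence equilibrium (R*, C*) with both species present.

From dC/dt = 0 with C > 0: 0.00597R* = 0.387, so R* = 64.8.
Substitute into dR/dt = 0: 0.495(1 - 64.8/205) = 0.0499C*.
The bracket is 0.684, giving C* = 0.338/0.0499 = 6.78.

R* ≈ 64.8, C* ≈ 6.78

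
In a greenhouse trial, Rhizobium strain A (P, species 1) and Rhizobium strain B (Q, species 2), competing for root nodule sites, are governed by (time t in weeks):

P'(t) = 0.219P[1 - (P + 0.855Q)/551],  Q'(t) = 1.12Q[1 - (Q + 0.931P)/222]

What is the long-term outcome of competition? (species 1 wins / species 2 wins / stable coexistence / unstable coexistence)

species 1 excludes species 2

Compare the nullcline intercepts: K1/α12 = 551/0.855 = 644 > K2 = 222; K2/α21 = 222/0.931 = 238 < K1 = 551.
Since the inequalities point opposite ways, species 1 can invade but species 2 cannot.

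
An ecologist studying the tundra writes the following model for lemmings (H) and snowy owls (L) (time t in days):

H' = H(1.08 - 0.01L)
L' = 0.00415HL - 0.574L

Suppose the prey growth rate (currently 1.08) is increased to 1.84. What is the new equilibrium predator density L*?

At the interior fixed point, setting dH/dt = 0 with H > 0 fixes L* = (prey growth rate)/(HL coefficient) — independent of the other coefficients.
With the change, L* = 1.84/0.01 = 184; it rises from 108.

L* ≈ 184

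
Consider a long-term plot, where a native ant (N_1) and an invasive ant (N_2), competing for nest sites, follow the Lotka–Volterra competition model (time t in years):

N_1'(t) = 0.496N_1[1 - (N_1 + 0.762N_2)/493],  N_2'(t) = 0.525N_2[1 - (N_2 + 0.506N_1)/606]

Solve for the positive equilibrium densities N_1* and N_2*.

Setting both brackets to zero gives the nullclines N_1 + 0.762N_2 = 493 and 0.506N_1 + N_2 = 606.
Substituting N_2 = 606 - 0.506N_1 into the first: N_1(1 - 0.762·0.506) = 493 - 0.762·606.
So N_1* = 31.2/0.614 = 50.8, and then N_2* = 606 - 0.506·50.8 = 580.

N_1* ≈ 50.8, N_2* ≈ 580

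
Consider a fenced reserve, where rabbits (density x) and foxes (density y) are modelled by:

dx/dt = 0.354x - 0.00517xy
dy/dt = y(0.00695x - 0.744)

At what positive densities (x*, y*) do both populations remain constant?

Set dy/dt = 0 with y > 0: 0.00695x - 0.744 = 0, so x* = 0.744/0.00695 = 107.
Set dx/dt = 0 with x > 0: 0.354 - 0.00517y = 0, so y* = 0.354/0.00517 = 68.5.

x* ≈ 107, y* ≈ 68.5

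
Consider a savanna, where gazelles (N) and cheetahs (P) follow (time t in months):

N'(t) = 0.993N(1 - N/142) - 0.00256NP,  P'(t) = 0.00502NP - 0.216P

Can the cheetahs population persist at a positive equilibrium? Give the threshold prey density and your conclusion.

Threshold N = 43; K > 43, so yes, the predator persists.

The predator equation gives dP/dt > 0 only when N > 0.216/0.00502 = 43.
Without the predator, N → K = 142. Since 142 > 43, the predator can invade and persist.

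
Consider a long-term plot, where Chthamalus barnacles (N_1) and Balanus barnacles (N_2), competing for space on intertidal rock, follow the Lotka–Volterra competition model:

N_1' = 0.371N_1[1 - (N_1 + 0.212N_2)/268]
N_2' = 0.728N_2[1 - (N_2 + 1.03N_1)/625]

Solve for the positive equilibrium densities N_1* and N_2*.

Setting both brackets to zero gives the nullclines N_1 + 0.212N_2 = 268 and 1.03N_1 + N_2 = 625.
Substituting N_2 = 625 - 1.03N_1 into the first: N_1(1 - 0.212·1.03) = 268 - 0.212·625.
So N_1* = 136/0.782 = 173, and then N_2* = 625 - 1.03·173 = 446.

N_1* ≈ 173, N_2* ≈ 446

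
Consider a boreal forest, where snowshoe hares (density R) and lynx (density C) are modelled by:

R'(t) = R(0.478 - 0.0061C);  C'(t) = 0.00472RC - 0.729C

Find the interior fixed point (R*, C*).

R* ≈ 154, C* ≈ 78.4

Set dC/dt = 0 with C > 0: 0.00472R - 0.729 = 0, so R* = 0.729/0.00472 = 154.
Set dR/dt = 0 with R > 0: 0.478 - 0.0061C = 0, so C* = 0.478/0.0061 = 78.4.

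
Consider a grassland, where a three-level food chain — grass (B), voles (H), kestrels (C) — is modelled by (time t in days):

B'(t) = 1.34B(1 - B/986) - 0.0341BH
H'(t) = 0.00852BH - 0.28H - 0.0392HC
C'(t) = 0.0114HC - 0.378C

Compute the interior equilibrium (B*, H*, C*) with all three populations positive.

From dC/dt = 0: 0.0114H* = 0.378, so H* = 33.2.
From dB/dt = 0: 1.34(1 - B*/986) = 0.0341·33.2, giving B* = 986·(1 - 0.844) = 154.
From dH/dt = 0: 0.00852·154 - 0.28 = 0.0392C*, so C* = 1.03/0.0392 = 26.3.

B* ≈ 154, H* ≈ 33.2, C* ≈ 26.3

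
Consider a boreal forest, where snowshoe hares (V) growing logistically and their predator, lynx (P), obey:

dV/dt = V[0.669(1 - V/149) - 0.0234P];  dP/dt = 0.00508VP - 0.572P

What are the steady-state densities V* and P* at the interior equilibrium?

From dP/dt = 0 with P > 0: 0.00508V* = 0.572, so V* = 113.
Substitute into dV/dt = 0: 0.669(1 - 113/149) = 0.0234P*.
The bracket is 0.244, giving P* = 0.163/0.0234 = 6.98.

V* ≈ 113, P* ≈ 6.98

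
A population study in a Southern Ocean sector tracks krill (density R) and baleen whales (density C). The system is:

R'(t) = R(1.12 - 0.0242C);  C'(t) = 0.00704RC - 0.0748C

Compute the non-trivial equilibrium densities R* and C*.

Set dC/dt = 0 with C > 0: 0.00704R - 0.0748 = 0, so R* = 0.0748/0.00704 = 10.6.
Set dR/dt = 0 with R > 0: 1.12 - 0.0242C = 0, so C* = 1.12/0.0242 = 46.3.

R* ≈ 10.6, C* ≈ 46.3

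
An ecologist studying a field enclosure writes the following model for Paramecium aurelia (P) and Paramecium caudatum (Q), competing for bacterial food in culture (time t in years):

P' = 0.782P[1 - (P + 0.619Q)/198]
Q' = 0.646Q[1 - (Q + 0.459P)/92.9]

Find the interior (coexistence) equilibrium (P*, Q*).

P* ≈ 196, Q* ≈ 2.82

Setting both brackets to zero gives the nullclines P + 0.619Q = 198 and 0.459P + Q = 92.9.
Substituting Q = 92.9 - 0.459P into the first: P(1 - 0.619·0.459) = 198 - 0.619·92.9.
So P* = 140/0.716 = 196, and then Q* = 92.9 - 0.459·196 = 2.82.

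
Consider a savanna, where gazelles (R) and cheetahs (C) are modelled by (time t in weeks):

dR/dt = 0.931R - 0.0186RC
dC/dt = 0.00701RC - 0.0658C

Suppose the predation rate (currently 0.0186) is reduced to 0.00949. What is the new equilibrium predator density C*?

C* ≈ 98.1

At the interior fixed point, setting dR/dt = 0 with R > 0 fixes C* = (prey growth rate)/(RC coefficient) — independent of the other coefficients.
With the change, C* = 0.931/0.00949 = 98.1; it rises from 50.1.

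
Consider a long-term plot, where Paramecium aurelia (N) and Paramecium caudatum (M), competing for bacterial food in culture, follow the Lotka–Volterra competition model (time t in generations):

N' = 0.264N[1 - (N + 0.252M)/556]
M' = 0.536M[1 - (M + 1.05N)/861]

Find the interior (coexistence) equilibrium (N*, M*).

Setting both brackets to zero gives the nullclines N + 0.252M = 556 and 1.05N + M = 861.
Substituting M = 861 - 1.05N into the first: N(1 - 0.252·1.05) = 556 - 0.252·861.
So N* = 339/0.735 = 461, and then M* = 861 - 1.05·461 = 377.

N* ≈ 461, M* ≈ 377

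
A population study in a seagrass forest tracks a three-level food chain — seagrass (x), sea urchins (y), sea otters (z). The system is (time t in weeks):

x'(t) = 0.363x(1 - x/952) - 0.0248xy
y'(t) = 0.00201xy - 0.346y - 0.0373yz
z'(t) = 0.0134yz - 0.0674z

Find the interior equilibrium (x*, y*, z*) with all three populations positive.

From dz/dt = 0: 0.0134y* = 0.0674, so y* = 5.03.
From dx/dt = 0: 0.363(1 - x*/952) = 0.0248·5.03, giving x* = 952·(1 - 0.344) = 625.
From dy/dt = 0: 0.00201·625 - 0.346 = 0.0373z*, so z* = 0.91/0.0373 = 24.4.

x* ≈ 625, y* ≈ 5.03, z* ≈ 24.4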